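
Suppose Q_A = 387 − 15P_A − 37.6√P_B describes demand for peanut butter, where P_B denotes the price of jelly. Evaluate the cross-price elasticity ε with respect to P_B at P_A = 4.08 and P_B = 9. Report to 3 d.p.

-0.265

At P_A = 4.08 and P_B = 9: Q_A = 213.
∂Q_A/∂P_B = -37.6/(2√P_B) = -37.6/(2√9) = -6.2667.
ε = (∂Q_A/∂P_B)(P_B/Q_A) = -6.2667 × (9/213) ≈ -0.265.
ε < 0: complements.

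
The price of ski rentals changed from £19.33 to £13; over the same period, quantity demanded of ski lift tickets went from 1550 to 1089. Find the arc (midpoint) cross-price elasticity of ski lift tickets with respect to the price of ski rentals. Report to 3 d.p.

ΔQ_A = 1089 − 1550 = -461; ΔP_B = 13 − 19.33 = -6.33.
Midpoints: Q̄_A = 1319.5, P̄_B = 16.16.
ε = (ΔQ_A/Q̄_A)/(ΔP_B/P̄_B) = (-461/1319.5)/(-6.33/16.16) ≈ 0.892.

0.892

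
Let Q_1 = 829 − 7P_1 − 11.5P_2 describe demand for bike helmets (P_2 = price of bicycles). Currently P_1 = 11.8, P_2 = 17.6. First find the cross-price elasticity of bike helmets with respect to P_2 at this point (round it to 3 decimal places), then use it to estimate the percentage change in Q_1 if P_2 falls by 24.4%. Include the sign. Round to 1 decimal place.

9.1%

At P_1 = 11.8, P_2 = 17.6: Q_1 = 544.
∂Q_1/∂P_2 = -11.5.
ε = (∂Q_1/∂P_2)(P_2/Q_1) = -11.5000 × 17.6/544 ≈ -0.372.
%ΔQ_1 ≈ ε × %ΔP_2 = -0.372 × (-24.4%) = 9.1%.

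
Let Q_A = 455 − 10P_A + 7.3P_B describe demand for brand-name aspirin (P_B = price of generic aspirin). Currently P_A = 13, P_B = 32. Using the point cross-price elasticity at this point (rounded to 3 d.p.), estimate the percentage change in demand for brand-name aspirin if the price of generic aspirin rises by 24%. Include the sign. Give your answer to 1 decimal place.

At P_A = 13, P_B = 32: Q_A = 558.6.
∂Q_A/∂P_B = 7.3.
ε = (∂Q_A/∂P_B)(P_B/Q_A) = 7.3000 × 32/558.6 ≈ 0.418.
%ΔQ_A ≈ ε × %ΔP_B = 0.418 × (24%) = 10.0%.

10.0%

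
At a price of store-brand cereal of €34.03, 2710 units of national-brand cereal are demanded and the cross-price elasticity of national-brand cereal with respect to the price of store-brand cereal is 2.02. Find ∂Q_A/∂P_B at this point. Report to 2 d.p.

ε = (∂Q_A/∂P_B)·(P_B/Q_A) ⇒ ∂Q_A/∂P_B = ε·Q_A/P_B = 2.02 × 2710/34.03 ≈ 160.86.

160.86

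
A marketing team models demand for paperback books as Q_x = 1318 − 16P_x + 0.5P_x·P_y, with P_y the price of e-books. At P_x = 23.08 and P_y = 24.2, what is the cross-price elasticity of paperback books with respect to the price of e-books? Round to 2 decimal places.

At P_x = 23.08 and P_y = 24.2: Q_x = 1227.988.
∂Q_x/∂P_y = 0.5P_x = 0.5(23.08) = 11.5400.
ε = (∂Q_x/∂P_y)(P_y/Q_x) = 11.5400 × (24.2/1227.988) ≈ 0.23.
ε > 0: substitutes.

0.23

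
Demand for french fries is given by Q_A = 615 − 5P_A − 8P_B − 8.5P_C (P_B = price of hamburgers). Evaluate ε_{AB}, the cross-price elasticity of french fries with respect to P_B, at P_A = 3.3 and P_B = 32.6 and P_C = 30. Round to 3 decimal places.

-3.154

At P_A = 3.3 and P_B = 32.6 and P_C = 30: Q_A = 82.7.
∂Q_A/∂P_B = -8.
ε = (∂Q_A/∂P_B)(P_B/Q_A) = -8 × (32.6/82.7) ≈ -3.154.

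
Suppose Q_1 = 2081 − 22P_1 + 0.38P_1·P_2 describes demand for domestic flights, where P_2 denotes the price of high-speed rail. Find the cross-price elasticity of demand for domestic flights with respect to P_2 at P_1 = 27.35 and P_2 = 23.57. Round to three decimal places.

At P_1 = 27.35 and P_2 = 23.57: Q_1 = 1724.263.
∂Q_1/∂P_2 = 0.38P_1 = 0.38(27.35) = 10.3930.
ε = (∂Q_1/∂P_2)(P_2/Q_1) = 10.3930 × (23.57/1724.263) ≈ 0.142.

0.142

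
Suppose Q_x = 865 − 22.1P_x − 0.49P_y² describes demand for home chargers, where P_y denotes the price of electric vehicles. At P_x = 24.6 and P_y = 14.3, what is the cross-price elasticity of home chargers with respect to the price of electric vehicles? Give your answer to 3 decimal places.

-0.906

At P_x = 24.6 and P_y = 14.3: Q_x = 221.140.
∂Q_x/∂P_y = -0.98P_y = -0.98(14.3) = -14.0140.
ε = (∂Q_x/∂P_y)(P_y/Q_x) = -14.0140 × (14.3/221.140) ≈ -0.906.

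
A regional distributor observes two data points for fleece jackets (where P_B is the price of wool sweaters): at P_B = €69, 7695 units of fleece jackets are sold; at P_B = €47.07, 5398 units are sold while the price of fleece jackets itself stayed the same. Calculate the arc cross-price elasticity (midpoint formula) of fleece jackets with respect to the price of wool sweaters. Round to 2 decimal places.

ΔQ_A = 5398 − 7695 = -2297; ΔP_B = 47.07 − 69 = -21.93.
Midpoints: Q̄_A = 6546.5, P̄_B = 58.03.
ε = (ΔQ_A/Q̄_A)/(ΔP_B/P̄_B) = (-2297/6546.5)/(-21.93/58.03) ≈ 0.93.
ε > 0: fleece jackets and wool sweaters are substitutes.

0.93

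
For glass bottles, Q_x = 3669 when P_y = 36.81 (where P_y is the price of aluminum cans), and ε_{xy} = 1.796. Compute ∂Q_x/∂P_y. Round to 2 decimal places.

179.01

ε = (∂Q_x/∂P_y)·(P_y/Q_x) ⇒ ∂Q_x/∂P_y = ε·Q_x/P_y = 1.796 × 3669/36.81 ≈ 179.01.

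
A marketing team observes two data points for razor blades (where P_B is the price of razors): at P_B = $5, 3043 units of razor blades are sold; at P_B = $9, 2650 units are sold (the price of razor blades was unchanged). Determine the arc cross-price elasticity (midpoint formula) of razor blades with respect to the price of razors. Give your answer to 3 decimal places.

-0.242

ΔQ_A = 2650 − 3043 = -393; ΔP_B = 9 − 5 = 4.
Midpoints: Q̄_A = 2846.5, P̄_B = 7.00.
ε = (ΔQ_A/Q̄_A)/(ΔP_B/P̄_B) = (-393/2846.5)/(4/7.00) ≈ -0.242.
ε < 0: razor blades and razors are complements.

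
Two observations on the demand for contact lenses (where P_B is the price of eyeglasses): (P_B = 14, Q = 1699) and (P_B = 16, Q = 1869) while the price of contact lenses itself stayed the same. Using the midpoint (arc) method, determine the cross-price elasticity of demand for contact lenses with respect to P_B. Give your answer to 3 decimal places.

0.715

ΔQ_A = 1869 − 1699 = 170; ΔP_B = 16 − 14 = 2.
Midpoints: Q̄_A = 1784.0, P̄_B = 15.00.
ε = (ΔQ_A/Q̄_A)/(ΔP_B/P̄_B) = (170/1784.0)/(2/15.00) ≈ 0.715.
ε > 0: contact lenses and eyeglasses are substitutes.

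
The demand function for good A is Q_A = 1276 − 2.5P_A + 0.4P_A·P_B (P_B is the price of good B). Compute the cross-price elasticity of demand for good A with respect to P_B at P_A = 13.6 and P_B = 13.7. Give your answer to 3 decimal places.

0.057

At P_A = 13.6 and P_B = 13.7: Q_A = 1316.528.
∂Q_A/∂P_B = 0.4P_A = 0.4(13.6) = 5.4400.
ε = (∂Q_A/∂P_B)(P_B/Q_A) = 5.4400 × (13.7/1316.528) ≈ 0.057.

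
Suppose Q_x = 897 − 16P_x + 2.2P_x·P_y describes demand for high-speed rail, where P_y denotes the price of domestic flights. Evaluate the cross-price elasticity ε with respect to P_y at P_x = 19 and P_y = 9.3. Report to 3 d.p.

At P_x = 19 and P_y = 9.3: Q_x = 981.74.
∂Q_x/∂P_y = 2.2P_x = 2.2(19) = 41.8000.
ε = (∂Q_x/∂P_y)(P_y/Q_x) = 41.8000 × (9.3/981.74) ≈ 0.396.

0.396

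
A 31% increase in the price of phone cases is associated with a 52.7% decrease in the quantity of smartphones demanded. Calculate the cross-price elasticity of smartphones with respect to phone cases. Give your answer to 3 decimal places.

ε = (%ΔQ of smartphones) / (%ΔP of phone cases) = (-52.7%) / (31%) ≈ -1.700.

-1.700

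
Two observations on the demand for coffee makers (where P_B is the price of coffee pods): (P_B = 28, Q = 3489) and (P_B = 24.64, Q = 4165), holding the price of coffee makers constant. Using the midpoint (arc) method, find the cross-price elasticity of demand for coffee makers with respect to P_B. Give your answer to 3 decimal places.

-1.384

ΔQ_A = 4165 − 3489 = 676; ΔP_B = 24.64 − 28 = -3.36.
Midpoints: Q̄_A = 3827.0, P̄_B = 26.32.
ε = (ΔQ_A/Q̄_A)/(ΔP_B/P̄_B) = (676/3827.0)/(-3.36/26.32) ≈ -1.384.
ε < 0: coffee makers and coffee pods are complements.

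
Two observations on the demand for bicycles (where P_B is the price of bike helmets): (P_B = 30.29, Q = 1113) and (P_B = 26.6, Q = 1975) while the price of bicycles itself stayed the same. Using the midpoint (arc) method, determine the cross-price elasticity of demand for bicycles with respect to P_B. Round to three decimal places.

ΔQ_A = 1975 − 1113 = 862; ΔP_B = 26.6 − 30.29 = -3.69.
Midpoints: Q̄_A = 1544.0, P̄_B = 28.45.
ε = (ΔQ_A/Q̄_A)/(ΔP_B/P̄_B) = (862/1544.0)/(-3.69/28.45) ≈ -4.304.

-4.304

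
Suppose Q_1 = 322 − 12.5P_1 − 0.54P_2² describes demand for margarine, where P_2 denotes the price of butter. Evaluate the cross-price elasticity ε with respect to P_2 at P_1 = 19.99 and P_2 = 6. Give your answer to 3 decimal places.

-0.738

At P_1 = 19.99 and P_2 = 6: Q_1 = 52.685.
∂Q_1/∂P_2 = -1.08P_2 = -1.08(6) = -6.4800.
ε = (∂Q_1/∂P_2)(P_2/Q_1) = -6.4800 × (6/52.685) ≈ -0.738.
ε < 0: complements.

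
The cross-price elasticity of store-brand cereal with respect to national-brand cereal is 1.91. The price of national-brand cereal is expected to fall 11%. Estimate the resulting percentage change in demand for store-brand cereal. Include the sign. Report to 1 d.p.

-21.0%

%ΔQ ≈ ε × %ΔP of national-brand cereal = 1.91 × (-11%) = -21.0%.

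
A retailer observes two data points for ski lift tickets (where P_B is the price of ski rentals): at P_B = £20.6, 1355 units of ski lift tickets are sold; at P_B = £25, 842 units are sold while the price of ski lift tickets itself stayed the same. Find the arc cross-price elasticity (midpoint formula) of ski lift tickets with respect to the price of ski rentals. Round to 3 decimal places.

ΔQ_A = 842 − 1355 = -513; ΔP_B = 25 − 20.6 = 4.4.
Midpoints: Q̄_A = 1098.5, P̄_B = 22.80.
ε = (ΔQ_A/Q̄_A)/(ΔP_B/P̄_B) = (-513/1098.5)/(4.4/22.80) ≈ -2.420.

-2.420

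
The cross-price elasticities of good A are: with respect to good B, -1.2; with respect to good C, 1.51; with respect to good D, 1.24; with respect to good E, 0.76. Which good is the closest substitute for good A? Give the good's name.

good C

Substitutes have ε > 0. Among the positive values, 1.51 (good C) is largest.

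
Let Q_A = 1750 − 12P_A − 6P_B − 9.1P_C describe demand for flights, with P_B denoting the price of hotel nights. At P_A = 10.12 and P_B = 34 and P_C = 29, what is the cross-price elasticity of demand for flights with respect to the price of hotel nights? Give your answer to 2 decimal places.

-0.18

At P_A = 10.12 and P_B = 34 and P_C = 29: Q_A = 1160.66.
∂Q_A/∂P_B = -6.
ε = (∂Q_A/∂P_B)(P_B/Q_A) = -6 × (34/1160.66) ≈ -0.18.
Since ε < 0, flights and hotel nights are complements.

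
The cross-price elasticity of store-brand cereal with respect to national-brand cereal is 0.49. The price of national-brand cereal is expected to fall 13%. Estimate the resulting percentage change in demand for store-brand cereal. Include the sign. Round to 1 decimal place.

-6.4%

%ΔQ ≈ ε × %ΔP of national-brand cereal = 0.49 × (-13%) = -6.4%.
Demand for store-brand cereal falls by about 6.4%.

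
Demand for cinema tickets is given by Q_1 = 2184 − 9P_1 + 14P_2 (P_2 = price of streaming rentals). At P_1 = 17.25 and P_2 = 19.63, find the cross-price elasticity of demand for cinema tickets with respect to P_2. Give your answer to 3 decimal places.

0.119

At P_1 = 17.25 and P_2 = 19.63: Q_1 = 2303.57.
∂Q_1/∂P_2 = 14.
ε = (∂Q_1/∂P_2)(P_2/Q_1) = 14 × (19.63/2303.57) ≈ 0.119.
Since ε > 0, cinema tickets and streaming rentals are substitutes.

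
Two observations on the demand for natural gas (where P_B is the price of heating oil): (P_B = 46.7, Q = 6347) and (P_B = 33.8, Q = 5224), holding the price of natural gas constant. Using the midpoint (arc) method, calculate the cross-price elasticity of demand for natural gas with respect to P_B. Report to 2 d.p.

0.61

ΔQ_A = 5224 − 6347 = -1123; ΔP_B = 33.8 − 46.7 = -12.9.
Midpoints: Q̄_A = 5785.5, P̄_B = 40.25.
ε = (ΔQ_A/Q̄_A)/(ΔP_B/P̄_B) = (-1123/5785.5)/(-12.9/40.25) ≈ 0.61.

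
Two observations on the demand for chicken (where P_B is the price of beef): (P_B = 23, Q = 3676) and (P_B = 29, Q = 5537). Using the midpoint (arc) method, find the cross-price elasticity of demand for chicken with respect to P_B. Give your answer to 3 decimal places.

1.751

ΔQ_A = 5537 − 3676 = 1861; ΔP_B = 29 − 23 = 6.
Midpoints: Q̄_A = 4606.5, P̄_B = 26.00.
ε = (ΔQ_A/Q̄_A)/(ΔP_B/P̄_B) = (1861/4606.5)/(6/26.00) ≈ 1.751.
ε > 0: chicken and beef are substitutes.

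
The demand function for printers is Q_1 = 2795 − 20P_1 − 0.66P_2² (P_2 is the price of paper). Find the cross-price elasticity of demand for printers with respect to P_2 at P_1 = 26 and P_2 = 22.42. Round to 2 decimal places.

-0.34

At P_1 = 26 and P_2 = 22.42: Q_1 = 1943.247.
∂Q_1/∂P_2 = -1.32P_2 = -1.32(22.42) = -29.5944.
ε = (∂Q_1/∂P_2)(P_2/Q_1) = -29.5944 × (22.42/1943.247) ≈ -0.34.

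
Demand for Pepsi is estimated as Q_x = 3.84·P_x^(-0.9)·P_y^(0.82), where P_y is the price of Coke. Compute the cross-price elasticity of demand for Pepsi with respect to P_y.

0.82

In a log-linear (constant-elasticity) demand function, the coefficient on the exponent of P_y is the cross-price elasticity.
ε = 0.82. Positive, so Pepsi and Coke are substitutes.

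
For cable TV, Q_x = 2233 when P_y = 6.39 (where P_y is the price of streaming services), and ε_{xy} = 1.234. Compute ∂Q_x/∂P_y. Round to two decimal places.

431.22

ε = (∂Q_x/∂P_y)·(P_y/Q_x) ⇒ ∂Q_x/∂P_y = ε·Q_x/P_y = 1.234 × 2233/6.39 ≈ 431.22.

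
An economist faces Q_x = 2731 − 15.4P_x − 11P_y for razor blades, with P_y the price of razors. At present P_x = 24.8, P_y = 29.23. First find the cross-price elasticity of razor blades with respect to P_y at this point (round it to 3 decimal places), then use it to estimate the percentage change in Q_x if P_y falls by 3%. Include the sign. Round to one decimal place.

0.5%

At P_x = 24.8, P_y = 29.23: Q_x = 2027.55.
∂Q_x/∂P_y = -11.
ε = (∂Q_x/∂P_y)(P_y/Q_x) = -11.0000 × 29.23/2027.55 ≈ -0.159.
%ΔQ_x ≈ ε × %ΔP_y = -0.159 × (-3%) = 0.5%.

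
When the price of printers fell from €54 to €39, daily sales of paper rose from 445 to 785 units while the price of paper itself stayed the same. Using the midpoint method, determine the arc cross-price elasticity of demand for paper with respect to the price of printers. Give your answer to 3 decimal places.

ΔQ_A = 785 − 445 = 340; ΔP_B = 39 − 54 = -15.
Midpoints: Q̄_A = 615.0, P̄_B = 46.50.
ε = (ΔQ_A/Q̄_A)/(ΔP_B/P̄_B) = (340/615.0)/(-15/46.50) ≈ -1.714.

-1.714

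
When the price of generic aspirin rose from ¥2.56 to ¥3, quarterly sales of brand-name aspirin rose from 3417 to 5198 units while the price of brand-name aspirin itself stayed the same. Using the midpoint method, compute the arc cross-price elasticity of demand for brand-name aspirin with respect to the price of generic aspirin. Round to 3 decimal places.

ΔQ_A = 5198 − 3417 = 1781; ΔP_B = 3 − 2.56 = 0.44.
Midpoints: Q̄_A = 4307.5, P̄_B = 2.78.
ε = (ΔQ_A/Q̄_A)/(ΔP_B/P̄_B) = (1781/4307.5)/(0.44/2.78) ≈ 2.612.

2.612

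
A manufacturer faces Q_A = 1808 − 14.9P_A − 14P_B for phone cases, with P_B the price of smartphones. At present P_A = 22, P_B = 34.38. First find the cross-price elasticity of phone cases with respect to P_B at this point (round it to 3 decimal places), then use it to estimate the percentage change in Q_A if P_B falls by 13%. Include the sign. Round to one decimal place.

6.3%

At P_A = 22, P_B = 34.38: Q_A = 998.88.
∂Q_A/∂P_B = -14.
ε = (∂Q_A/∂P_B)(P_B/Q_A) = -14.0000 × 34.38/998.88 ≈ -0.482.
%ΔQ_A ≈ ε × %ΔP_B = -0.482 × (-13%) = 6.3%.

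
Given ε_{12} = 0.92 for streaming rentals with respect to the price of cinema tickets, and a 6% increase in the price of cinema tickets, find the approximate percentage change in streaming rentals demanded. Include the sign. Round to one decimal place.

5.5%

%ΔQ ≈ ε × %ΔP of cinema tickets = 0.92 × (6%) = 5.5%.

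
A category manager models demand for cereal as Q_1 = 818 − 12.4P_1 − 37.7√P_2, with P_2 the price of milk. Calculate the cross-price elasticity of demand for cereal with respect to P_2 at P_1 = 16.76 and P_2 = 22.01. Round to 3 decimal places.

At P_1 = 16.76 and P_2 = 22.01: Q_1 = 433.307.
∂Q_1/∂P_2 = -37.7/(2√P_2) = -37.7/(2√22.01) = -4.0179.
ε = (∂Q_1/∂P_2)(P_2/Q_1) = -4.0179 × (22.01/433.307) ≈ -0.204.
ε < 0: complements.

-0.204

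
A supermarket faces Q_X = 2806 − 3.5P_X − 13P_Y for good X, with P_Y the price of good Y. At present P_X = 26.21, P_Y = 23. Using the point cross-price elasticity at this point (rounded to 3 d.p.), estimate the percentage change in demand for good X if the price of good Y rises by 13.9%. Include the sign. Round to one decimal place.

-1.7%

At P_X = 26.21, P_Y = 23: Q_X = 2415.265.
∂Q_X/∂P_Y = -13.
ε = (∂Q_X/∂P_Y)(P_Y/Q_X) = -13.0000 × 23/2415.265 ≈ -0.124.
%ΔQ_X ≈ ε × %ΔP_Y = -0.124 × (13.9%) = -1.7%.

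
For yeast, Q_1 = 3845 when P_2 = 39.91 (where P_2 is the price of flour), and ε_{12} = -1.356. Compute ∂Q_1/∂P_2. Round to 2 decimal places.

ε = (∂Q_1/∂P_2)·(P_2/Q_1) ⇒ ∂Q_1/∂P_2 = ε·Q_1/P_2 = -1.356 × 3845/39.91 ≈ -130.64.

-130.64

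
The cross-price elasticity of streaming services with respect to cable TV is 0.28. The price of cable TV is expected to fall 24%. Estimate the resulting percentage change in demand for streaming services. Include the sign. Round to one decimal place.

-6.7%

%ΔQ ≈ ε × %ΔP of cable TV = 0.28 × (-24%) = -6.7%.
Demand for streaming services falls by about 6.7%.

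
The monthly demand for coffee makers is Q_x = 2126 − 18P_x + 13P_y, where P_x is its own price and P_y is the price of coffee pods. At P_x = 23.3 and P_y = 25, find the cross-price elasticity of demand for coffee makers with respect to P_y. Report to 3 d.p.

0.160

At P_x = 23.3 and P_y = 25: Q_x = 2031.6.
∂Q_x/∂P_y = 13.
ε = (∂Q_x/∂P_y)(P_y/Q_x) = 13 × (25/2031.6) ≈ 0.160.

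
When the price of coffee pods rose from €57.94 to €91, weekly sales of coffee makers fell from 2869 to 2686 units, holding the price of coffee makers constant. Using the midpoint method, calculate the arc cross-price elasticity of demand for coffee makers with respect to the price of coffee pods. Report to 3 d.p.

ΔQ_A = 2686 − 2869 = -183; ΔP_B = 91 − 57.94 = 33.06.
Midpoints: Q̄_A = 2777.5, P̄_B = 74.47.
ε = (ΔQ_A/Q̄_A)/(ΔP_B/P̄_B) = (-183/2777.5)/(33.06/74.47) ≈ -0.148.

-0.148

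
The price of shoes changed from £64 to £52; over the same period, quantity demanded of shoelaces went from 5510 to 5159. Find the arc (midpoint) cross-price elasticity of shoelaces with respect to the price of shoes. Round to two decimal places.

0.32

ΔQ_A = 5159 − 5510 = -351; ΔP_B = 52 − 64 = -12.
Midpoints: Q̄_A = 5334.5, P̄_B = 58.00.
ε = (ΔQ_A/Q̄_A)/(ΔP_B/P̄_B) = (-351/5334.5)/(-12/58.00) ≈ 0.32.
ε > 0: shoelaces and shoes are substitutes.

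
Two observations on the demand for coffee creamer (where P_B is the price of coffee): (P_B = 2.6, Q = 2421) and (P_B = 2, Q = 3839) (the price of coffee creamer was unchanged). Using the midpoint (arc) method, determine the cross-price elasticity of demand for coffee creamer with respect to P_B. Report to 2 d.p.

ΔQ_A = 3839 − 2421 = 1418; ΔP_B = 2 − 2.6 = -0.6.
Midpoints: Q̄_A = 3130.0, P̄_B = 2.30.
ε = (ΔQ_A/Q̄_A)/(ΔP_B/P̄_B) = (1418/3130.0)/(-0.6/2.30) ≈ -1.74.

-1.74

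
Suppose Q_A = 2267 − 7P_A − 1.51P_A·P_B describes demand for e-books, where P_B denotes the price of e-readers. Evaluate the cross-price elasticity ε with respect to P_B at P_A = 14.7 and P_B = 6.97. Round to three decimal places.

-0.077

At P_A = 14.7 and P_B = 6.97: Q_A = 2009.387.
∂Q_A/∂P_B = -1.51P_A = -1.51(14.7) = -22.1970.
ε = (∂Q_A/∂P_B)(P_B/Q_A) = -22.1970 × (6.97/2009.387) ≈ -0.077.
ε < 0: complements.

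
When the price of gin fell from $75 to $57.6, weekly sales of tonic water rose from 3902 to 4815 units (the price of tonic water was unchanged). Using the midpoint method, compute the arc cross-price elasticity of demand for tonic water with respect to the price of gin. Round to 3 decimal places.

-0.798

ΔQ_A = 4815 − 3902 = 913; ΔP_B = 57.6 − 75 = -17.4.
Midpoints: Q̄_A = 4358.5, P̄_B = 66.30.
ε = (ΔQ_A/Q̄_A)/(ΔP_B/P̄_B) = (913/4358.5)/(-17.4/66.30) ≈ -0.798.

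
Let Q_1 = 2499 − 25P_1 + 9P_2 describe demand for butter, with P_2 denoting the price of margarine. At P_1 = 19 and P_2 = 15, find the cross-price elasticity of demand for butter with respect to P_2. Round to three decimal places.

At P_1 = 19 and P_2 = 15: Q_1 = 2159.
∂Q_1/∂P_2 = 9.
ε = (∂Q_1/∂P_2)(P_2/Q_1) = 9 × (15/2159) ≈ 0.063.

0.063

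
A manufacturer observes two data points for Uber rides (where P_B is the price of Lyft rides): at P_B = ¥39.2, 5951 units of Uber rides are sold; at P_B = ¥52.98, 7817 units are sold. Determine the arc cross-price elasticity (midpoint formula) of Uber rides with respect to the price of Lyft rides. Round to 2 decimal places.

0.91

ΔQ_A = 7817 − 5951 = 1866; ΔP_B = 52.98 − 39.2 = 13.78.
Midpoints: Q̄_A = 6884.0, P̄_B = 46.09.
ε = (ΔQ_A/Q̄_A)/(ΔP_B/P̄_B) = (1866/6884.0)/(13.78/46.09) ≈ 0.91.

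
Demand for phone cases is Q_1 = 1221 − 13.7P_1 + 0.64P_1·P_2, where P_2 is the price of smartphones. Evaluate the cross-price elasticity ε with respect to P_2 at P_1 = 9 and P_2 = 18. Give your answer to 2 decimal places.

At P_1 = 9 and P_2 = 18: Q_1 = 1201.38.
∂Q_1/∂P_2 = 0.64P_1 = 0.64(9) = 5.7600.
ε = (∂Q_1/∂P_2)(P_2/Q_1) = 5.7600 × (18/1201.38) ≈ 0.09.

0.09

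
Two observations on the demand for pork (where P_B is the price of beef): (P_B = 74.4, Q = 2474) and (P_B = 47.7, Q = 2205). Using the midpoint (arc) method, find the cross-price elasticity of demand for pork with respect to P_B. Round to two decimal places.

ΔQ_A = 2205 − 2474 = -269; ΔP_B = 47.7 − 74.4 = -26.7.
Midpoints: Q̄_A = 2339.5, P̄_B = 61.05.
ε = (ΔQ_A/Q̄_A)/(ΔP_B/P̄_B) = (-269/2339.5)/(-26.7/61.05) ≈ 0.26.

0.26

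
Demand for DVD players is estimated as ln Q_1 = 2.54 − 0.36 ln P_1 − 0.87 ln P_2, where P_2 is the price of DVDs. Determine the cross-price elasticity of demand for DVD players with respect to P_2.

In a log-linear (constant-elasticity) demand function, the coefficient on ln P_2 is the cross-price elasticity.
ε = -0.87. Negative, so DVD players and DVDs are complements.

-0.87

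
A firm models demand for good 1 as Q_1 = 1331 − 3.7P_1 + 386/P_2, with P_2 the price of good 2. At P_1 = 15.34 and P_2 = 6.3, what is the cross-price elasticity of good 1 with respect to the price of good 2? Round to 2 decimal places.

-0.05

At P_1 = 15.34 and P_2 = 6.3: Q_1 = 1335.512.
∂Q_1/∂P_2 = −386/P_2² = -9.7254.
ε = (∂Q_1/∂P_2)(P_2/Q_1) = -9.7254 × (6.3/1335.512) ≈ -0.05.
ε < 0: complements.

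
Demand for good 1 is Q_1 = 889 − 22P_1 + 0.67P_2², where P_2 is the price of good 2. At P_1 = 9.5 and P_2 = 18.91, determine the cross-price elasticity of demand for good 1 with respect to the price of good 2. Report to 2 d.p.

0.52

At P_1 = 9.5 and P_2 = 18.91: Q_1 = 919.584.
∂Q_1/∂P_2 = 1.34P_2 = 1.34(18.91) = 25.3394.
ε = (∂Q_1/∂P_2)(P_2/Q_1) = 25.3394 × (18.91/919.584) ≈ 0.52.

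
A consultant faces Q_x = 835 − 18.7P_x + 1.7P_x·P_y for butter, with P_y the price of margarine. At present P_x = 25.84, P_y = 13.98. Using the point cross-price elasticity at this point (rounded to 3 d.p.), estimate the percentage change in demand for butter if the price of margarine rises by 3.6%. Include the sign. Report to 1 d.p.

2.3%

At P_x = 25.84, P_y = 13.98: Q_x = 965.905.
∂Q_x/∂P_y = 1.7P_x = 43.9280.
ε = (∂Q_x/∂P_y)(P_y/Q_x) = 43.9280 × 13.98/965.905 ≈ 0.636.
%ΔQ_x ≈ ε × %ΔP_y = 0.636 × (3.6%) = 2.3%.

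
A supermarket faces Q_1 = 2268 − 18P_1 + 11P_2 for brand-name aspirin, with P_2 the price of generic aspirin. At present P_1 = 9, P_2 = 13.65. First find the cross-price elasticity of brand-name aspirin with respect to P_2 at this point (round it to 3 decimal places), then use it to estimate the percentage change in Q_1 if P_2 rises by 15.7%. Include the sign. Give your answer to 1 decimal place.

1.1%

At P_1 = 9, P_2 = 13.65: Q_1 = 2256.15.
∂Q_1/∂P_2 = 11.
ε = (∂Q_1/∂P_2)(P_2/Q_1) = 11.0000 × 13.65/2256.15 ≈ 0.067.
%ΔQ_1 ≈ ε × %ΔP_2 = 0.067 × (15.7%) = 1.1%.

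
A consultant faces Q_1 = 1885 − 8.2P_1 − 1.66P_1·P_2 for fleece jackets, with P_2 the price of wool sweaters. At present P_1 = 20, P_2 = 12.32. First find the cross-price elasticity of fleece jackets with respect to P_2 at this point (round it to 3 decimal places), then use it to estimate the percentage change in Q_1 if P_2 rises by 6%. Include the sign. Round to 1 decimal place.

-1.9%

At P_1 = 20, P_2 = 12.32: Q_1 = 1311.976.
∂Q_1/∂P_2 = -1.66P_1 = -33.2000.
ε = (∂Q_1/∂P_2)(P_2/Q_1) = -33.2000 × 12.32/1311.976 ≈ -0.312.
%ΔQ_1 ≈ ε × %ΔP_2 = -0.312 × (6%) = -1.9%.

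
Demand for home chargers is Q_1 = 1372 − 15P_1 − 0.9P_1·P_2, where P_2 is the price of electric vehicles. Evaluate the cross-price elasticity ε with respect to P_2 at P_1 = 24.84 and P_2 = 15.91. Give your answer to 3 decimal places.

-0.553

At P_1 = 24.84 and P_2 = 15.91: Q_1 = 643.716.
∂Q_1/∂P_2 = -0.9P_1 = -0.9(24.84) = -22.3560.
ε = (∂Q_1/∂P_2)(P_2/Q_1) = -22.3560 × (15.91/643.716) ≈ -0.553.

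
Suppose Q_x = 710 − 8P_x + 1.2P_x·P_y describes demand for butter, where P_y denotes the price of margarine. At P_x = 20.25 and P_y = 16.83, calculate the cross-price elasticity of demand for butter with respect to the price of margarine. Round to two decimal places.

At P_x = 20.25 and P_y = 16.83: Q_x = 956.969.
∂Q_x/∂P_y = 1.2P_x = 1.2(20.25) = 24.3000.
ε = (∂Q_x/∂P_y)(P_y/Q_x) = 24.3000 × (16.83/956.969) ≈ 0.43.

0.43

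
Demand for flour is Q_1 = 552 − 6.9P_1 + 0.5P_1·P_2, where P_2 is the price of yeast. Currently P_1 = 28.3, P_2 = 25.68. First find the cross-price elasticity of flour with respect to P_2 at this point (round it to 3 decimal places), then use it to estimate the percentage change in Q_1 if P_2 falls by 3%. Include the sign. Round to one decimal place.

At P_1 = 28.3, P_2 = 25.68: Q_1 = 720.102.
∂Q_1/∂P_2 = 0.5P_1 = 14.1500.
ε = (∂Q_1/∂P_2)(P_2/Q_1) = 14.1500 × 25.68/720.102 ≈ 0.505.
%ΔQ_1 ≈ ε × %ΔP_2 = 0.505 × (-3%) = -1.5%.

-1.5%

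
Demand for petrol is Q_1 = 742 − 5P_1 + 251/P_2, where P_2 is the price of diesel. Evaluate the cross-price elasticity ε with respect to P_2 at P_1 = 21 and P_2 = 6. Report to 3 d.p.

At P_1 = 21 and P_2 = 6: Q_1 = 678.833.
∂Q_1/∂P_2 = −251/P_2² = -6.9722.
ε = (∂Q_1/∂P_2)(P_2/Q_1) = -6.9722 × (6/678.833) ≈ -0.062.
ε < 0: complements.

-0.062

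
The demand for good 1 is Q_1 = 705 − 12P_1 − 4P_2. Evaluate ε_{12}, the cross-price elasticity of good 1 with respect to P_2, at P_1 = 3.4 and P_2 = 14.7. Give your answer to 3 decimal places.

At P_1 = 3.4 and P_2 = 14.7: Q_1 = 605.4.
∂Q_1/∂P_2 = -4.
ε = (∂Q_1/∂P_2)(P_2/Q_1) = -4 × (14.7/605.4) ≈ -0.097.

-0.097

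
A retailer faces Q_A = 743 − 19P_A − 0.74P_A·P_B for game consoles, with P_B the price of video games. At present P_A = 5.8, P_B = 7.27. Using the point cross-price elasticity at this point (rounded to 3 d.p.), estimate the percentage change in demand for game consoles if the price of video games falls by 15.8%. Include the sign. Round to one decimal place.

At P_A = 5.8, P_B = 7.27: Q_A = 601.597.
∂Q_A/∂P_B = -0.74P_A = -4.2920.
ε = (∂Q_A/∂P_B)(P_B/Q_A) = -4.2920 × 7.27/601.597 ≈ -0.052.
%ΔQ_A ≈ ε × %ΔP_B = -0.052 × (-15.8%) = 0.8%.

0.8%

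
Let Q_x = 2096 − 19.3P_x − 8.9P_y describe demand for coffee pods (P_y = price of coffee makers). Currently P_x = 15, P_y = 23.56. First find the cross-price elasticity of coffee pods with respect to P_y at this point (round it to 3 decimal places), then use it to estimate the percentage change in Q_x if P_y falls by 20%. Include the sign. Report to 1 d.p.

At P_x = 15, P_y = 23.56: Q_x = 1596.816.
∂Q_x/∂P_y = -8.9.
ε = (∂Q_x/∂P_y)(P_y/Q_x) = -8.9000 × 23.56/1596.816 ≈ -0.131.
%ΔQ_x ≈ ε × %ΔP_y = -0.131 × (-20%) = 2.6%.

2.6%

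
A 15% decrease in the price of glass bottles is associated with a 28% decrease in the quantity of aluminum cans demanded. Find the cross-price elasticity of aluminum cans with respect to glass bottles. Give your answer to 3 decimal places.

1.867

ε = (%ΔQ of aluminum cans) / (%ΔP of glass bottles) = (-28%) / (-15%) ≈ 1.867.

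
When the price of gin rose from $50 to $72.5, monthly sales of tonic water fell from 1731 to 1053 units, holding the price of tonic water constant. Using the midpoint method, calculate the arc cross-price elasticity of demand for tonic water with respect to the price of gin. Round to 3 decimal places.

ΔQ_A = 1053 − 1731 = -678; ΔP_B = 72.5 − 50 = 22.5.
Midpoints: Q̄_A = 1392.0, P̄_B = 61.25.
ε = (ΔQ_A/Q̄_A)/(ΔP_B/P̄_B) = (-678/1392.0)/(22.5/61.25) ≈ -1.326.

-1.326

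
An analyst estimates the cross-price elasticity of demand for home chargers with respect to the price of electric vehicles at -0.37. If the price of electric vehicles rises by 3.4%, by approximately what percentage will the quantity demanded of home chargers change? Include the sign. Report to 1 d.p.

%ΔQ ≈ ε × %ΔP of electric vehicles = -0.37 × (3.4%) = -1.3%.

-1.3%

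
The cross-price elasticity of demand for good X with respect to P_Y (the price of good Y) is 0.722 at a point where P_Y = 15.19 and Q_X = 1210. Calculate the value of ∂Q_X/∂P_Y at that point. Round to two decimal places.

57.51

ε = (∂Q_X/∂P_Y)·(P_Y/Q_X) ⇒ ∂Q_X/∂P_Y = ε·Q_X/P_Y = 0.722 × 1210/15.19 ≈ 57.51.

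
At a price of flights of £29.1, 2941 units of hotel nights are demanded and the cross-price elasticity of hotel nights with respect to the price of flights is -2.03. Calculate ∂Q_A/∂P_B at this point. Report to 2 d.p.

-205.16

ε = (∂Q_A/∂P_B)·(P_B/Q_A) ⇒ ∂Q_A/∂P_B = ε·Q_A/P_B = -2.03 × 2941/29.1 ≈ -205.16.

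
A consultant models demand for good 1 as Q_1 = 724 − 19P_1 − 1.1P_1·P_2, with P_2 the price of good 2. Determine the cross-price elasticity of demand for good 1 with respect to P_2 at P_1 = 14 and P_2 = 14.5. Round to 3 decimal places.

At P_1 = 14 and P_2 = 14.5: Q_1 = 234.7.
∂Q_1/∂P_2 = -1.1P_1 = -1.1(14) = -15.4000.
ε = (∂Q_1/∂P_2)(P_2/Q_1) = -15.4000 × (14.5/234.7) ≈ -0.951.

-0.951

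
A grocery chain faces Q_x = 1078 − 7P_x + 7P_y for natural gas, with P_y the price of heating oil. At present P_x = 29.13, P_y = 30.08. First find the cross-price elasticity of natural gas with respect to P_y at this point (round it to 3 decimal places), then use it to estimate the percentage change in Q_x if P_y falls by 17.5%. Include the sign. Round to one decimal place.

At P_x = 29.13, P_y = 30.08: Q_x = 1084.65.
∂Q_x/∂P_y = 7.
ε = (∂Q_x/∂P_y)(P_y/Q_x) = 7.0000 × 30.08/1084.65 ≈ 0.194.
%ΔQ_x ≈ ε × %ΔP_y = 0.194 × (-17.5%) = -3.4%.

-3.4%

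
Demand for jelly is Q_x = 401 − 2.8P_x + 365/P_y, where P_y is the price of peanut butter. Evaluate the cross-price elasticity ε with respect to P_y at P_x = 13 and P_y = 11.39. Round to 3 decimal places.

At P_x = 13 and P_y = 11.39: Q_x = 396.646.
∂Q_x/∂P_y = −365/P_y² = -2.8135.
ε = (∂Q_x/∂P_y)(P_y/Q_x) = -2.8135 × (11.39/396.646) ≈ -0.081.
ε < 0: complements.

-0.081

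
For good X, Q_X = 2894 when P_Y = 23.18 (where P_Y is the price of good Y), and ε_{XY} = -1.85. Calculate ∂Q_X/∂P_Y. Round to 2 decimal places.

-230.97

ε = (∂Q_X/∂P_Y)·(P_Y/Q_X) ⇒ ∂Q_X/∂P_Y = ε·Q_X/P_Y = -1.85 × 2894/23.18 ≈ -230.97.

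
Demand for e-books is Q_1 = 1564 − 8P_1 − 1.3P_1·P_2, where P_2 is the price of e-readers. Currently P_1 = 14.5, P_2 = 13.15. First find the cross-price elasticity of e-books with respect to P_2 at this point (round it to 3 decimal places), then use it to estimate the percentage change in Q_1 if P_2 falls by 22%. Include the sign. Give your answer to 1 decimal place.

4.6%

At P_1 = 14.5, P_2 = 13.15: Q_1 = 1200.122.
∂Q_1/∂P_2 = -1.3P_1 = -18.8500.
ε = (∂Q_1/∂P_2)(P_2/Q_1) = -18.8500 × 13.15/1200.122 ≈ -0.207.
%ΔQ_1 ≈ ε × %ΔP_2 = -0.207 × (-22%) = 4.6%.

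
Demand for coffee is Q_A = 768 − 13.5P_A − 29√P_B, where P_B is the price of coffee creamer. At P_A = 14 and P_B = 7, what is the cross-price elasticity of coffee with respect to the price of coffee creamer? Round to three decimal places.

-0.076

At P_A = 14 and P_B = 7: Q_A = 502.273.
∂Q_A/∂P_B = -29/(2√P_B) = -29/(2√7) = -5.4805.
ε = (∂Q_A/∂P_B)(P_B/Q_A) = -5.4805 × (7/502.273) ≈ -0.076.
ε < 0: complements.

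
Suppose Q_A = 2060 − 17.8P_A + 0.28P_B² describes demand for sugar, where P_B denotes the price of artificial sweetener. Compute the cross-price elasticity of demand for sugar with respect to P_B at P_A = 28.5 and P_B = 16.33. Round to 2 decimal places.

At P_A = 28.5 and P_B = 16.33: Q_A = 1627.367.
∂Q_A/∂P_B = 0.56P_B = 0.56(16.33) = 9.1448.
ε = (∂Q_A/∂P_B)(P_B/Q_A) = 9.1448 × (16.33/1627.367) ≈ 0.09.

0.09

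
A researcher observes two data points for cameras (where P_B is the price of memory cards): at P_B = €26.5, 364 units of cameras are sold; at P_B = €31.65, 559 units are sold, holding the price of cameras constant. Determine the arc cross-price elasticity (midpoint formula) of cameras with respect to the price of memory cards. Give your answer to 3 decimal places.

2.385

ΔQ_A = 559 − 364 = 195; ΔP_B = 31.65 − 26.5 = 5.15.
Midpoints: Q̄_A = 461.5, P̄_B = 29.07.
ε = (ΔQ_A/Q̄_A)/(ΔP_B/P̄_B) = (195/461.5)/(5.15/29.07) ≈ 2.385.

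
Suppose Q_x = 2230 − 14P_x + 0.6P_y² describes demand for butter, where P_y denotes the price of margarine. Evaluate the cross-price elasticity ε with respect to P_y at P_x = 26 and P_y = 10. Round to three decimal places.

0.062

At P_x = 26 and P_y = 10: Q_x = 1926.
∂Q_x/∂P_y = 1.2P_y = 1.2(10) = 12.0000.
ε = (∂Q_x/∂P_y)(P_y/Q_x) = 12.0000 × (10/1926) ≈ 0.062.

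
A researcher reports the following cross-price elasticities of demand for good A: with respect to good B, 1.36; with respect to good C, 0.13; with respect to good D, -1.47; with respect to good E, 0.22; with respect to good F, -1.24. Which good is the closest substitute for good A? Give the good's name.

good B

Substitutes have ε > 0. Among the positive values, 1.36 (good B) is largest.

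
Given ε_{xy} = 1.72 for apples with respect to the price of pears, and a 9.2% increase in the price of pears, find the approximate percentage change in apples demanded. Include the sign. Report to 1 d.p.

15.8%

%ΔQ ≈ ε × %ΔP of pears = 1.72 × (9.2%) = 15.8%.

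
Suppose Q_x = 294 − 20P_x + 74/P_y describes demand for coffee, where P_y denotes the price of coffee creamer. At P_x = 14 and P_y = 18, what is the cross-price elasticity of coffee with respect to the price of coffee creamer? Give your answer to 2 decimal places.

At P_x = 14 and P_y = 18: Q_x = 18.111.
∂Q_x/∂P_y = −74/P_y² = -0.2284.
ε = (∂Q_x/∂P_y)(P_y/Q_x) = -0.2284 × (18/18.111) ≈ -0.23.

-0.23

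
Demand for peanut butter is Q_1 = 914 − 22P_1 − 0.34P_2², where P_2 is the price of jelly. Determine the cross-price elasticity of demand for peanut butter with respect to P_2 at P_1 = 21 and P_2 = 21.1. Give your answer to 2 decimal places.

-1.01

At P_1 = 21 and P_2 = 21.1: Q_1 = 300.629.
∂Q_1/∂P_2 = -0.68P_2 = -0.68(21.1) = -14.3480.
ε = (∂Q_1/∂P_2)(P_2/Q_1) = -14.3480 × (21.1/300.629) ≈ -1.01.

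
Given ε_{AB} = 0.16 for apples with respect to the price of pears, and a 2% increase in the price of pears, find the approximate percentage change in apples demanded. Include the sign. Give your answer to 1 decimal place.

%ΔQ ≈ ε × %ΔP of pears = 0.16 × (2%) = 0.3%.

0.3%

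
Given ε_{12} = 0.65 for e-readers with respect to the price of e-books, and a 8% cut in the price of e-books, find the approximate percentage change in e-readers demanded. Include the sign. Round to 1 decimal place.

-5.2%

%ΔQ ≈ ε × %ΔP of e-books = 0.65 × (-8%) = -5.2%.
Demand for e-readers falls by about 5.2%.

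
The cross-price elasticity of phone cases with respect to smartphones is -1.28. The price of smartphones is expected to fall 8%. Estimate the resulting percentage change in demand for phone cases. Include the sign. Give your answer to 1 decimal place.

10.2%

%ΔQ ≈ ε × %ΔP of smartphones = -1.28 × (-8%) = 10.2%.
Demand for phone cases rises by about 10.2%.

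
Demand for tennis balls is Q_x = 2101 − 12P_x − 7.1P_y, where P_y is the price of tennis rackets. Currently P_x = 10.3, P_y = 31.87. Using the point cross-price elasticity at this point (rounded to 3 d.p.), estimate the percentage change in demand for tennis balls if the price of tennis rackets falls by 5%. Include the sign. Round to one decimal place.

0.6%

At P_x = 10.3, P_y = 31.87: Q_x = 1751.123.
∂Q_x/∂P_y = -7.1.
ε = (∂Q_x/∂P_y)(P_y/Q_x) = -7.1000 × 31.87/1751.123 ≈ -0.129.
%ΔQ_x ≈ ε × %ΔP_y = -0.129 × (-5%) = 0.6%.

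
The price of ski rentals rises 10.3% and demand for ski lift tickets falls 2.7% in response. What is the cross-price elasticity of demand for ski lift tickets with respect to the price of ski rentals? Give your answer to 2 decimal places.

-0.26

ε = (%ΔQ of ski lift tickets) / (%ΔP of ski rentals) = (-2.7%) / (10.3%) ≈ -0.26.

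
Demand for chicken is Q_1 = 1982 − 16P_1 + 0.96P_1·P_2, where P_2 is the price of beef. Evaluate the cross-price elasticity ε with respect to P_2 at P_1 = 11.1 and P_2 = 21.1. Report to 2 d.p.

At P_1 = 11.1 and P_2 = 21.1: Q_1 = 2029.242.
∂Q_1/∂P_2 = 0.96P_1 = 0.96(11.1) = 10.6560.
ε = (∂Q_1/∂P_2)(P_2/Q_1) = 10.6560 × (21.1/2029.242) ≈ 0.11.
ε > 0: substitutes.

0.11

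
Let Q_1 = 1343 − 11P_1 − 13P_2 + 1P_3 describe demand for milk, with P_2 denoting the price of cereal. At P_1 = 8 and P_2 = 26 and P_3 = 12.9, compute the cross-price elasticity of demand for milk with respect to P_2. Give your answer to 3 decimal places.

-0.363

At P_1 = 8 and P_2 = 26 and P_3 = 12.9: Q_1 = 929.9.
∂Q_1/∂P_2 = -13.
ε = (∂Q_1/∂P_2)(P_2/Q_1) = -13 × (26/929.9) ≈ -0.363.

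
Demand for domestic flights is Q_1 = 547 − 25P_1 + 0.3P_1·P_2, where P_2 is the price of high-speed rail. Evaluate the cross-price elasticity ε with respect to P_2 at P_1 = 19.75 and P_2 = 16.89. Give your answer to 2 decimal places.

At P_1 = 19.75 and P_2 = 16.89: Q_1 = 153.323.
∂Q_1/∂P_2 = 0.3P_1 = 0.3(19.75) = 5.9250.
ε = (∂Q_1/∂P_2)(P_2/Q_1) = 5.9250 × (16.89/153.323) ≈ 0.65.

0.65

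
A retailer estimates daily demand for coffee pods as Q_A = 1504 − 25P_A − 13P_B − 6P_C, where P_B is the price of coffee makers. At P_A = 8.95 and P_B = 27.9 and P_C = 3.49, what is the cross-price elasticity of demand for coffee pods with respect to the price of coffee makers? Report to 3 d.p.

-0.405

At P_A = 8.95 and P_B = 27.9 and P_C = 3.49: Q_A = 896.61.
∂Q_A/∂P_B = -13.
ε = (∂Q_A/∂P_B)(P_B/Q_A) = -13 × (27.9/896.61) ≈ -0.405.
Since ε < 0, coffee pods and coffee makers are complements.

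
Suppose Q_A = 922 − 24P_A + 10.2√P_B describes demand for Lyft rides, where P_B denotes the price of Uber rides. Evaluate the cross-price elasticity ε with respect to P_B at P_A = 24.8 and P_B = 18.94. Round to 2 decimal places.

At P_A = 24.8 and P_B = 18.94: Q_A = 371.191.
∂Q_A/∂P_B = 10.2/(2√P_B) = 10.2/(2√18.94) = 1.1719.
ε = (∂Q_A/∂P_B)(P_B/Q_A) = 1.1719 × (18.94/371.191) ≈ 0.06.
ε > 0: substitutes.

0.06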